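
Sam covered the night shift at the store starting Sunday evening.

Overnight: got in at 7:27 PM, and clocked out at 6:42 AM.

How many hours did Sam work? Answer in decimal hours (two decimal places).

Overnight: 7:27 PM → midnight = 4 h 33 min; midnight → 6:42 AM = 6 h 42 min; span 11 h 15 min

11.25 hours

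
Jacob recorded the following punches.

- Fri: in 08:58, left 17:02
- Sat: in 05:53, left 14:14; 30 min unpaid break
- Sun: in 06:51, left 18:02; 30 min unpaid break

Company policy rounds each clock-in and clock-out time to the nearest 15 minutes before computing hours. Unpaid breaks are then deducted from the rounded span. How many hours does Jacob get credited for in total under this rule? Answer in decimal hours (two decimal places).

26.50 hours

Fri: in 08:58→09:00, out 17:02→17:00; 8 h 0 min
Sat: in 05:53→06:00, out 14:14→14:15; 8 h 15 min − 30 min = 7 h 45 min
Sun: in 06:51→06:45, out 18:02→18:00; 11 h 15 min − 30 min = 10 h 45 min
Total credited: 26 h 30 min.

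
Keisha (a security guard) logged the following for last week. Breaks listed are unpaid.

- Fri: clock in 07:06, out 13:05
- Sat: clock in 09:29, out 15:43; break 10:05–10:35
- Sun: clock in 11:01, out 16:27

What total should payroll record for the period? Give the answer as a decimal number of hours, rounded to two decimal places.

Fri: 07:06–13:05 = 5 h 59 min
Sat: 09:29–15:43 = 6 h 14 min; less 30 min break → 5 h 44 min
Sun: 11:01–16:27 = 5 h 26 min
Total: 5 h 59 min + 5 h 44 min + 5 h 26 min = 17 h 9 min.

17.15 hours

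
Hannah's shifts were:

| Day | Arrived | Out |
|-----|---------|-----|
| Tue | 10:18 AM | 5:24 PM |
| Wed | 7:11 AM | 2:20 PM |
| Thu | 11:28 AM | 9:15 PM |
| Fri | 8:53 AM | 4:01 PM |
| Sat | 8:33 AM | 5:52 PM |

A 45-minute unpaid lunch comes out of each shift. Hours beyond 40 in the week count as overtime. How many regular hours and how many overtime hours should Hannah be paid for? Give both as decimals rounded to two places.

Tue: 10:18 AM–5:24 PM = 7 h 6 min; less 45 min break → 6 h 21 min
Wed: 7:11 AM–2:20 PM = 7 h 9 min; less 45 min break → 6 h 24 min
Thu: 11:28 AM–9:15 PM = 9 h 47 min; less 45 min break → 9 h 2 min
Fri: 8:53 AM–4:01 PM = 7 h 8 min; less 45 min break → 6 h 23 min
Sat: 8:33 AM–5:52 PM = 9 h 19 min; less 45 min break → 8 h 34 min
Total worked: 36 h 44 min = 36.73 h.
Threshold 40 h → overtime 0 h 0 min, regular 36 h 44 min.

Regular 36.73 hours, overtime 0.00 hours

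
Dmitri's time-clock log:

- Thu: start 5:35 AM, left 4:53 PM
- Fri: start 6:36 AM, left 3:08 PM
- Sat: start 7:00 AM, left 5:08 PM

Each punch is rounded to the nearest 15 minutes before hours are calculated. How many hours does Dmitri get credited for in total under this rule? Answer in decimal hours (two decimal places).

Thu: in 5:35 AM→5:30 AM, out 4:53 PM→5:00 PM; 11 h 30 min
Fri: in 6:36 AM→6:30 AM, out 3:08 PM→3:15 PM; 8 h 45 min
Sat: in 7:00 AM→7:00 AM, out 5:08 PM→5:15 PM; 10 h 15 min
Total credited: 30 h 30 min.

30.50 hours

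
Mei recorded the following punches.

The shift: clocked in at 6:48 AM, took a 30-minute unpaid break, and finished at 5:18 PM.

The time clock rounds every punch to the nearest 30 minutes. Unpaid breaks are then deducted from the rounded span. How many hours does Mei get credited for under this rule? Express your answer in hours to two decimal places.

The shift: in 6:48 AM→7:00 AM, out 5:18 PM→5:30 PM; 10 h 30 min − 30 min = 10 h 0 min

10.00 hours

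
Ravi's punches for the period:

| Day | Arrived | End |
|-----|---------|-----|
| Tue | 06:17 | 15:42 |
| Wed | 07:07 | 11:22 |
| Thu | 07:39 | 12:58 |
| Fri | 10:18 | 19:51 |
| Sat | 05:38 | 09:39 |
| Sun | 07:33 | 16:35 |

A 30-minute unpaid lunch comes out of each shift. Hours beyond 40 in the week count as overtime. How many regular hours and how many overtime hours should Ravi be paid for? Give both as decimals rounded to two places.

Tue: 06:17–15:42 = 9 h 25 min; less 30 min break → 8 h 55 min
Wed: 07:07–11:22 = 4 h 15 min; less 30 min break → 3 h 45 min
Thu: 07:39–12:58 = 5 h 19 min; less 30 min break → 4 h 49 min
Fri: 10:18–19:51 = 9 h 33 min; less 30 min break → 9 h 3 min
Sat: 05:38–09:39 = 4 h 1 min; less 30 min break → 3 h 31 min
Sun: 07:33–16:35 = 9 h 2 min; less 30 min break → 8 h 32 min
Total worked: 38 h 35 min = 38.58 h.
Threshold 40 h → overtime 0 h 0 min, regular 38 h 35 min.

Regular 38.58 hours, overtime 0.00 hours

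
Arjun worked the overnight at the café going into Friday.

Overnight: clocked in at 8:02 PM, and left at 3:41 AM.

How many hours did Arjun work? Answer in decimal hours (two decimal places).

Overnight: 8:02 PM → midnight = 3 h 58 min; midnight → 3:41 AM = 3 h 41 min; span 7 h 39 min

7.65 hours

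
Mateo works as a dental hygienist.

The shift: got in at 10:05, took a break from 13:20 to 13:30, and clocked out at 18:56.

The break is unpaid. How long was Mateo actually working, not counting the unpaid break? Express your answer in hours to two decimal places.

The shift: 10:05–18:56 = 8 h 51 min; less 10 min break → 8 h 41 min

8.68 hours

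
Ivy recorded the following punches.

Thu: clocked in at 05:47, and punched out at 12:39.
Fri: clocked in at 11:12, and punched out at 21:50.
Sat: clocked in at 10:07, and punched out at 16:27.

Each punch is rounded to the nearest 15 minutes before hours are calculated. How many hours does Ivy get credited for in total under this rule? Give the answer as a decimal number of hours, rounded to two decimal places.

Thu: in 05:47→05:45, out 12:39→12:45; 7 h 0 min
Fri: in 11:12→11:15, out 21:50→21:45; 10 h 30 min
Sat: in 10:07→10:00, out 16:27→16:30; 6 h 30 min
Total credited: 24 h 0 min.

24.00 hours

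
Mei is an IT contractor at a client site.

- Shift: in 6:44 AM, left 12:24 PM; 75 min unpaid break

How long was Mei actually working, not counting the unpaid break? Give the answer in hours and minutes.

4 h 25 min

Shift: 6:44 AM–12:24 PM = 5 h 40 min; less 75 min break → 4 h 25 min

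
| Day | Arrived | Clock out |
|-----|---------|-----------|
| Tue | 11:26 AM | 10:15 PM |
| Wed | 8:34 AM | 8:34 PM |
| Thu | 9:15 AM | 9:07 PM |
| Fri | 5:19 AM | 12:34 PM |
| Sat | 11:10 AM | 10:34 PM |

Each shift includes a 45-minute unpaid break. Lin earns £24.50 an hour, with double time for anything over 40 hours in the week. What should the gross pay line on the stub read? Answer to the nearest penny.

£1449.58

Tue: 11:26 AM–10:15 PM = 10 h 49 min; less 45 min break → 10 h 4 min
Wed: 8:34 AM–8:34 PM = 12 h 0 min; less 45 min break → 11 h 15 min
Thu: 9:15 AM–9:07 PM = 11 h 52 min; less 45 min break → 11 h 7 min
Fri: 5:19 AM–12:34 PM = 7 h 15 min; less 45 min break → 6 h 30 min
Sat: 11:10 AM–10:34 PM = 11 h 24 min; less 45 min break → 10 h 39 min
Total worked: 49 h 35 min = 2975 min.
Regular 40 h 0 min = 2400 min at £24.50/h; overtime 9 h 35 min = 575 min at £49.00/h.
Pay = (2400 × £24.50 + 575 × £49.00) ÷ 60 = £1449.58.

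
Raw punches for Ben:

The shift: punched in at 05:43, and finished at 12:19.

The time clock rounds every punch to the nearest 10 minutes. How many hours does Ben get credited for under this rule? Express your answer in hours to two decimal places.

6.67 hours

The shift: in 05:43→05:40, out 12:19→12:20; 6 h 40 min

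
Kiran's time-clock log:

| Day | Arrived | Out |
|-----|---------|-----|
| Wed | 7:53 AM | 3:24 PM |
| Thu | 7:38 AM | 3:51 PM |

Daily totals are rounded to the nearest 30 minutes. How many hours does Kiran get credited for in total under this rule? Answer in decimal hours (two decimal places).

Wed: 7:53 AM–3:24 PM = 7 h 31 min → rounds to 7 h 30 min
Thu: 7:38 AM–3:51 PM = 8 h 13 min → rounds to 8 h 0 min
Total credited: 15 h 30 min.

15.50 hours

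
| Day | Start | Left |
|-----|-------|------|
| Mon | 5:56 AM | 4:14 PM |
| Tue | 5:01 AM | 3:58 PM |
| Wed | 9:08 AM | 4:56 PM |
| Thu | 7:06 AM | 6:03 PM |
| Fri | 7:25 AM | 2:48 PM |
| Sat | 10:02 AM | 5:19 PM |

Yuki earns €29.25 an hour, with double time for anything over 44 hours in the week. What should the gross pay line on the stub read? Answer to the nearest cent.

€1911.00

Mon: 5:56 AM–4:14 PM = 10 h 18 min
Tue: 5:01 AM–3:58 PM = 10 h 57 min
Wed: 9:08 AM–4:56 PM = 7 h 48 min
Thu: 7:06 AM–6:03 PM = 10 h 57 min
Fri: 7:25 AM–2:48 PM = 7 h 23 min
Sat: 10:02 AM–5:19 PM = 7 h 17 min
Total worked: 54 h 40 min = 3280 min.
Regular 44 h 0 min = 2640 min at €29.25/h; overtime 10 h 40 min = 640 min at €58.50/h.
Pay = (2640 × €29.25 + 640 × €58.50) ÷ 60 = €1911.00.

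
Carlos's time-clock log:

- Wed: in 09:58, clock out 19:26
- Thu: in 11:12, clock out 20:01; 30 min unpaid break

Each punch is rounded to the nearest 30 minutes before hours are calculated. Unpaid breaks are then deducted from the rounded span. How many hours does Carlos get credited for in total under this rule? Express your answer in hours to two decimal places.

18.00 hours

Wed: in 09:58→10:00, out 19:26→19:30; 9 h 30 min
Thu: in 11:12→11:00, out 20:01→20:00; 9 h 0 min − 30 min = 8 h 30 min
Total credited: 18 h 0 min.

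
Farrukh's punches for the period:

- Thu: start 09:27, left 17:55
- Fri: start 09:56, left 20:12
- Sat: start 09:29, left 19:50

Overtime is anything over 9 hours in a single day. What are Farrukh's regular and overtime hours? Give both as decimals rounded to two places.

Thu: 09:27–17:55 = 8 h 28 min
Fri: 09:56–20:12 = 10 h 16 min
Sat: 09:29–19:50 = 10 h 21 min
Thu reg 8 h 28 min / OT 0 h 0 min; Fri reg 9 h 0 min / OT 1 h 16 min; Sat reg 9 h 0 min / OT 1 h 21 min.
Totals: regular 26 h 28 min, overtime 2 h 37 min.

Regular 26.47 hours, overtime 2.62 hours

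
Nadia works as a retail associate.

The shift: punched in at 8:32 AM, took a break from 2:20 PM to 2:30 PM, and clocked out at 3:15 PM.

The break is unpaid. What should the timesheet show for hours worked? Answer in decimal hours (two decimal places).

6.55 hours

The shift: 8:32 AM–3:15 PM = 6 h 43 min; less 10 min break → 6 h 33 min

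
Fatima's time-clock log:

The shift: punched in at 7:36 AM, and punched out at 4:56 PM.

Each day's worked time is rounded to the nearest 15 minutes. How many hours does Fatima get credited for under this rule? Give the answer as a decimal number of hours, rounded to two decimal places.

The shift: 7:36 AM–4:56 PM = 9 h 20 min → rounds to 9 h 15 min

9.25 hours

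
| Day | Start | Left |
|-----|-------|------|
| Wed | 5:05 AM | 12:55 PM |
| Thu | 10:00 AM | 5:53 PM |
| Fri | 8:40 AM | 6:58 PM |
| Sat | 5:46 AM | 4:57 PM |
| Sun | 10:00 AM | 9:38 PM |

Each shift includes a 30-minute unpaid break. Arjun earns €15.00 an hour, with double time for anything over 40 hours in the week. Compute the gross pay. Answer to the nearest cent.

€790.00

Wed: 5:05 AM–12:55 PM = 7 h 50 min; less 30 min break → 7 h 20 min
Thu: 10:00 AM–5:53 PM = 7 h 53 min; less 30 min break → 7 h 23 min
Fri: 8:40 AM–6:58 PM = 10 h 18 min; less 30 min break → 9 h 48 min
Sat: 5:46 AM–4:57 PM = 11 h 11 min; less 30 min break → 10 h 41 min
Sun: 10:00 AM–9:38 PM = 11 h 38 min; less 30 min break → 11 h 8 min
Total worked: 46 h 20 min = 2780 min.
Regular 40 h 0 min = 2400 min at €15.00/h; overtime 6 h 20 min = 380 min at €30.00/h.
Pay = (2400 × €15.00 + 380 × €30.00) ÷ 60 = €790.00.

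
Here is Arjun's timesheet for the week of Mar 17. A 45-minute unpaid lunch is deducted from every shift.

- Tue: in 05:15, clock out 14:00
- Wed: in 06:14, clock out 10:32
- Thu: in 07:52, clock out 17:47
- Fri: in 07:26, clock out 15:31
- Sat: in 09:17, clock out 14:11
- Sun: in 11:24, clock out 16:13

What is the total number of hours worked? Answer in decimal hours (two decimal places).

36.27 hours

Tue: 05:15–14:00 = 8 h 45 min; less 45 min break → 8 h 0 min
Wed: 06:14–10:32 = 4 h 18 min; less 45 min break → 3 h 33 min
Thu: 07:52–17:47 = 9 h 55 min; less 45 min break → 9 h 10 min
Fri: 07:26–15:31 = 8 h 5 min; less 45 min break → 7 h 20 min
Sat: 09:17–14:11 = 4 h 54 min; less 45 min break → 4 h 9 min
Sun: 11:24–16:13 = 4 h 49 min; less 45 min break → 4 h 4 min
Total: 8 h 0 min + 3 h 33 min + 9 h 10 min + 7 h 20 min + 4 h 9 min + 4 h 4 min = 36 h 16 min.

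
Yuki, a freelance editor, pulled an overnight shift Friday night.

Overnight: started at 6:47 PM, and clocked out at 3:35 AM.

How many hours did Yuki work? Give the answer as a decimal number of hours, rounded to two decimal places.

Overnight: 6:47 PM → midnight = 5 h 13 min; midnight → 3:35 AM = 3 h 35 min; span 8 h 48 min

8.80 hours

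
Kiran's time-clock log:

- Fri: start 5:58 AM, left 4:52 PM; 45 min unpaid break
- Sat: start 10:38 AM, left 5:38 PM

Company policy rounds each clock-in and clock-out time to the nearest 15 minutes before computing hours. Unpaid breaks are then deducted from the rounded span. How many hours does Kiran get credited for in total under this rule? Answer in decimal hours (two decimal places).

17.00 hours

Fri: in 5:58 AM→6:00 AM, out 4:52 PM→4:45 PM; 10 h 45 min − 45 min = 10 h 0 min
Sat: in 10:38 AM→10:45 AM, out 5:38 PM→5:45 PM; 7 h 0 min
Total credited: 17 h 0 min.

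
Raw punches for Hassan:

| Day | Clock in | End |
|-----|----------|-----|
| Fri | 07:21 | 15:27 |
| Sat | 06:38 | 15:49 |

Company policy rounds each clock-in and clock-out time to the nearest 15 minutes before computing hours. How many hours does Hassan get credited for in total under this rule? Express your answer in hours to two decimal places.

Fri: in 07:21→07:15, out 15:27→15:30; 8 h 15 min
Sat: in 06:38→06:45, out 15:49→15:45; 9 h 0 min
Total credited: 17 h 15 min.

17.25 hours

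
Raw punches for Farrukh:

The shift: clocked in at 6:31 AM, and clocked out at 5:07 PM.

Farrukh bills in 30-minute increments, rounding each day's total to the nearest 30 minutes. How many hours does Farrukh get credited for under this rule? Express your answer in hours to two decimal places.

10.50 hours

The shift: 6:31 AM–5:07 PM = 10 h 36 min → rounds to 10 h 30 min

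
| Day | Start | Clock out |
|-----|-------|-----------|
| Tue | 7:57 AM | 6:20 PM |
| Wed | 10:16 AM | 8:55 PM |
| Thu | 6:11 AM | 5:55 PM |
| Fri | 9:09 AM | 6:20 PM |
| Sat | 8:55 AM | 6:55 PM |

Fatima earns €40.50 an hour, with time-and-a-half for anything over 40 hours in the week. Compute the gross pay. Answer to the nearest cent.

Tue: 7:57 AM–6:20 PM = 10 h 23 min
Wed: 10:16 AM–8:55 PM = 10 h 39 min
Thu: 6:11 AM–5:55 PM = 11 h 44 min
Fri: 9:09 AM–6:20 PM = 9 h 11 min
Sat: 8:55 AM–6:55 PM = 10 h 0 min
Total worked: 51 h 57 min = 3117 min.
Regular 40 h 0 min = 2400 min at €40.50/h; overtime 11 h 57 min = 717 min at €60.75/h.
Pay = (2400 × €40.50 + 717 × €60.75) ÷ 60 = €2345.96.

€2345.96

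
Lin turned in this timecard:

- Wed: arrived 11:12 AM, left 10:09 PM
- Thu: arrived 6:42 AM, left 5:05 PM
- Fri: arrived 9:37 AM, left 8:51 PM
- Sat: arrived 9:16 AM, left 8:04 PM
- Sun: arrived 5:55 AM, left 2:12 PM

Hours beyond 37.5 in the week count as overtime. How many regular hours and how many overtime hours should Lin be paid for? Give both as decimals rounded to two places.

Regular 37.50 hours, overtime 14.15 hours

Wed: 11:12 AM–10:09 PM = 10 h 57 min
Thu: 6:42 AM–5:05 PM = 10 h 23 min
Fri: 9:37 AM–8:51 PM = 11 h 14 min
Sat: 9:16 AM–8:04 PM = 10 h 48 min
Sun: 5:55 AM–2:12 PM = 8 h 17 min
Total worked: 51 h 39 min = 51.65 h.
Threshold 37.5 h → overtime 14 h 9 min, regular 37 h 30 min.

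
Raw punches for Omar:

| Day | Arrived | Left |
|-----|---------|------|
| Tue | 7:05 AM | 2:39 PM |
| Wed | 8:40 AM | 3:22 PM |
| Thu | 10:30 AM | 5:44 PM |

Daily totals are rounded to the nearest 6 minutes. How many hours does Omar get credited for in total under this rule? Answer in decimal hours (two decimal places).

21.50 hours

Tue: 7:05 AM–2:39 PM = 7 h 34 min → rounds to 7 h 36 min
Wed: 8:40 AM–3:22 PM = 6 h 42 min → rounds to 6 h 42 min
Thu: 10:30 AM–5:44 PM = 7 h 14 min → rounds to 7 h 12 min
Total credited: 21 h 30 min.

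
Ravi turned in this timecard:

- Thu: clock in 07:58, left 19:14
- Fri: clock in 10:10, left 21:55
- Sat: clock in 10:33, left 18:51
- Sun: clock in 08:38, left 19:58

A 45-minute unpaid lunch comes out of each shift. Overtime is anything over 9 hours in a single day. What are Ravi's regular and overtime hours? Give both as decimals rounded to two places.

Regular 34.55 hours, overtime 5.10 hours

Thu: 07:58–19:14 = 11 h 16 min; less 45 min break → 10 h 31 min
Fri: 10:10–21:55 = 11 h 45 min; less 45 min break → 11 h 0 min
Sat: 10:33–18:51 = 8 h 18 min; less 45 min break → 7 h 33 min
Sun: 08:38–19:58 = 11 h 20 min; less 45 min break → 10 h 35 min
Thu reg 9 h 0 min / OT 1 h 31 min; Fri reg 9 h 0 min / OT 2 h 0 min; Sat reg 7 h 33 min / OT 0 h 0 min; Sun reg 9 h 0 min / OT 1 h 35 min.
Totals: regular 34 h 33 min, overtime 5 h 6 min.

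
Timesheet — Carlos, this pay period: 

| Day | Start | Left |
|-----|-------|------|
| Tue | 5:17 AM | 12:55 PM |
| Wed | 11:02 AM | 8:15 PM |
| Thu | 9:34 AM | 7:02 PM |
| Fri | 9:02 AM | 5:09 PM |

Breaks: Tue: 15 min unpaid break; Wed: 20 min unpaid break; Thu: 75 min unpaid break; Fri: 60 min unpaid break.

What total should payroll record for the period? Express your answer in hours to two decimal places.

31.60 hours

Tue: 5:17 AM–12:55 PM = 7 h 38 min; less 15 min break → 7 h 23 min
Wed: 11:02 AM–8:15 PM = 9 h 13 min; less 20 min break → 8 h 53 min
Thu: 9:34 AM–7:02 PM = 9 h 28 min; less 75 min break → 8 h 13 min
Fri: 9:02 AM–5:09 PM = 8 h 7 min; less 60 min break → 7 h 7 min
Total: 7 h 23 min + 8 h 53 min + 8 h 13 min + 7 h 7 min = 31 h 36 min.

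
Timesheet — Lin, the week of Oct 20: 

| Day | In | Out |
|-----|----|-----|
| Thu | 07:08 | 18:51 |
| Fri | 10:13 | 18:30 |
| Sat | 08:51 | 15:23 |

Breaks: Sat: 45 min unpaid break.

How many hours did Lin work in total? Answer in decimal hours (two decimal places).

25.78 hours

Thu: 07:08–18:51 = 11 h 43 min
Fri: 10:13–18:30 = 8 h 17 min
Sat: 08:51–15:23 = 6 h 32 min; less 45 min break → 5 h 47 min
Total: 11 h 43 min + 8 h 17 min + 5 h 47 min = 25 h 47 min.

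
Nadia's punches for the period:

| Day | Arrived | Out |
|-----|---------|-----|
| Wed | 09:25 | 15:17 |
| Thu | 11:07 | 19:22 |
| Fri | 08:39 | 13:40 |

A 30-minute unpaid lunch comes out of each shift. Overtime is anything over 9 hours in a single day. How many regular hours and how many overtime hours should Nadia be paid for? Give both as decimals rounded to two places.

Regular 17.63 hours, overtime 0.00 hours

Wed: 09:25–15:17 = 5 h 52 min; less 30 min break → 5 h 22 min
Thu: 11:07–19:22 = 8 h 15 min; less 30 min break → 7 h 45 min
Fri: 08:39–13:40 = 5 h 1 min; less 30 min break → 4 h 31 min
Wed reg 5 h 22 min / OT 0 h 0 min; Thu reg 7 h 45 min / OT 0 h 0 min; Fri reg 4 h 31 min / OT 0 h 0 min.
Totals: regular 17 h 38 min, overtime 0 h 0 min.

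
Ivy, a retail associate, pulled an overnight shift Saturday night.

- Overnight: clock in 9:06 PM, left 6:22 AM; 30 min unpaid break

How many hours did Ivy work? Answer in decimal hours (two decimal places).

8.77 hours

Overnight: 9:06 PM → midnight = 2 h 54 min; midnight → 6:22 AM = 6 h 22 min; span 9 h 16 min; less 30 min break → 8 h 46 min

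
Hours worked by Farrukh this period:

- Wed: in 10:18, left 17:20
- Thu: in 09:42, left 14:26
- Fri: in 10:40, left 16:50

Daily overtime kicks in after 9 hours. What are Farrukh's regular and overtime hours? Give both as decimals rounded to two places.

Wed: 10:18–17:20 = 7 h 2 min
Thu: 09:42–14:26 = 4 h 44 min
Fri: 10:40–16:50 = 6 h 10 min
Wed reg 7 h 2 min / OT 0 h 0 min; Thu reg 4 h 44 min / OT 0 h 0 min; Fri reg 6 h 10 min / OT 0 h 0 min.
Totals: regular 17 h 56 min, overtime 0 h 0 min.

Regular 17.93 hours, overtime 0.00 hours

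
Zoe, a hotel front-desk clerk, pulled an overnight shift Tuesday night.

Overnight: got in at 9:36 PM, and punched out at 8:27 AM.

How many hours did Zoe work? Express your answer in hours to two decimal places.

10.85 hours

Overnight: 9:36 PM → midnight = 2 h 24 min; midnight → 8:27 AM = 8 h 27 min; span 10 h 51 min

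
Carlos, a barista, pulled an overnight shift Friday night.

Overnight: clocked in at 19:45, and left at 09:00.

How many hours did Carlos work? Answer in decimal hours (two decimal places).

13.25 hours

Overnight: 19:45 → midnight = 4 h 15 min; midnight → 09:00 = 9 h 0 min; span 13 h 15 min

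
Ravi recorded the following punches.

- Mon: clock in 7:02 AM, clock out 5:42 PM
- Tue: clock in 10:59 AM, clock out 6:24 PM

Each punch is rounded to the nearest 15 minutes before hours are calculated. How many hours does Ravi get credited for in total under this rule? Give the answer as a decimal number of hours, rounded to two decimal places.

18.25 hours

Mon: in 7:02 AM→7:00 AM, out 5:42 PM→5:45 PM; 10 h 45 min
Tue: in 10:59 AM→11:00 AM, out 6:24 PM→6:30 PM; 7 h 30 min
Total credited: 18 h 15 min.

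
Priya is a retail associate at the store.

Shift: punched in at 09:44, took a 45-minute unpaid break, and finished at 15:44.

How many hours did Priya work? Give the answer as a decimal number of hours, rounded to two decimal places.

Shift: 09:44–15:44 = 6 h 0 min; less 45 min break → 5 h 15 min

5.25 hours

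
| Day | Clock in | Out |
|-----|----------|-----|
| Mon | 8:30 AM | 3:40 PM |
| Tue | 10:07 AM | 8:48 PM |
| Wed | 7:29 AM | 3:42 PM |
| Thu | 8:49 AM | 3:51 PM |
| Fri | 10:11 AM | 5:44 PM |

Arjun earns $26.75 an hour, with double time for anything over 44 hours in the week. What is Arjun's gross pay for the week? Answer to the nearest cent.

Mon: 8:30 AM–3:40 PM = 7 h 10 min
Tue: 10:07 AM–8:48 PM = 10 h 41 min
Wed: 7:29 AM–3:42 PM = 8 h 13 min
Thu: 8:49 AM–3:51 PM = 7 h 2 min
Fri: 10:11 AM–5:44 PM = 7 h 33 min
Total worked: 40 h 39 min = 2439 min.
Regular 40 h 39 min = 2439 min at $26.75/h; overtime 0 h 0 min = 0 min at $53.50/h.
Pay = (2439 × $26.75 + 0 × $53.50) ÷ 60 = $1087.39.

$1087.39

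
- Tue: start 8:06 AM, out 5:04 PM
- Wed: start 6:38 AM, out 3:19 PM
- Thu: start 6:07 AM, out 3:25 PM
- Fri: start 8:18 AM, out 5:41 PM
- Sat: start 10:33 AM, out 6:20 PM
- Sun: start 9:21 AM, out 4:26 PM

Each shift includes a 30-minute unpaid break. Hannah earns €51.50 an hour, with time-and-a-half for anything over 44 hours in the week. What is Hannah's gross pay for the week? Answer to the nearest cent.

€2590.45

Tue: 8:06 AM–5:04 PM = 8 h 58 min; less 30 min break → 8 h 28 min
Wed: 6:38 AM–3:19 PM = 8 h 41 min; less 30 min break → 8 h 11 min
Thu: 6:07 AM–3:25 PM = 9 h 18 min; less 30 min break → 8 h 48 min
Fri: 8:18 AM–5:41 PM = 9 h 23 min; less 30 min break → 8 h 53 min
Sat: 10:33 AM–6:20 PM = 7 h 47 min; less 30 min break → 7 h 17 min
Sun: 9:21 AM–4:26 PM = 7 h 5 min; less 30 min break → 6 h 35 min
Total worked: 48 h 12 min = 2892 min.
Regular 44 h 0 min = 2640 min at €51.50/h; overtime 4 h 12 min = 252 min at €77.25/h.
Pay = (2640 × €51.50 + 252 × €77.25) ÷ 60 = €2590.45.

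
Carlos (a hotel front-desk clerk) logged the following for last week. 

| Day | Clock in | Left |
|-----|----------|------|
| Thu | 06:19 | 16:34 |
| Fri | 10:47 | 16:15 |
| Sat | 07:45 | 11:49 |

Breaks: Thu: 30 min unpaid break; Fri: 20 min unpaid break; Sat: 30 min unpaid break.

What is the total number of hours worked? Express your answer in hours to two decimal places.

Thu: 06:19–16:34 = 10 h 15 min; less 30 min break → 9 h 45 min
Fri: 10:47–16:15 = 5 h 28 min; less 20 min break → 5 h 8 min
Sat: 07:45–11:49 = 4 h 4 min; less 30 min break → 3 h 34 min
Total: 9 h 45 min + 5 h 8 min + 3 h 34 min = 18 h 27 min.

18.45 hours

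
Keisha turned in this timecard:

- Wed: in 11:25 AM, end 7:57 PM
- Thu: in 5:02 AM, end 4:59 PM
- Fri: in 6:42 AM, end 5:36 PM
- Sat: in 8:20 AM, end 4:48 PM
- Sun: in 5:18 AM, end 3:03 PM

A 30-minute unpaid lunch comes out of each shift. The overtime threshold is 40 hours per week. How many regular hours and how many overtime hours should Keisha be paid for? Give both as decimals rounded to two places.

Wed: 11:25 AM–7:57 PM = 8 h 32 min; less 30 min break → 8 h 2 min
Thu: 5:02 AM–4:59 PM = 11 h 57 min; less 30 min break → 11 h 27 min
Fri: 6:42 AM–5:36 PM = 10 h 54 min; less 30 min break → 10 h 24 min
Sat: 8:20 AM–4:48 PM = 8 h 28 min; less 30 min break → 7 h 58 min
Sun: 5:18 AM–3:03 PM = 9 h 45 min; less 30 min break → 9 h 15 min
Total worked: 47 h 6 min = 47.10 h.
Threshold 40 h → overtime 7 h 6 min, regular 40 h 0 min.

Regular 40.00 hours, overtime 7.10 hours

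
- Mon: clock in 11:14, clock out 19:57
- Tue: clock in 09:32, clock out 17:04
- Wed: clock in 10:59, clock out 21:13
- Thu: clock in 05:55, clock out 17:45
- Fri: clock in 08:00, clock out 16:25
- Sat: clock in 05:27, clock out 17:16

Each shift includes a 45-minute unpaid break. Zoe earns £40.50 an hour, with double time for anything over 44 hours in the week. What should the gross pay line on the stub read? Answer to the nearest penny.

£2596.05

Mon: 11:14–19:57 = 8 h 43 min; less 45 min break → 7 h 58 min
Tue: 09:32–17:04 = 7 h 32 min; less 45 min break → 6 h 47 min
Wed: 10:59–21:13 = 10 h 14 min; less 45 min break → 9 h 29 min
Thu: 05:55–17:45 = 11 h 50 min; less 45 min break → 11 h 5 min
Fri: 08:00–16:25 = 8 h 25 min; less 45 min break → 7 h 40 min
Sat: 05:27–17:16 = 11 h 49 min; less 45 min break → 11 h 4 min
Total worked: 54 h 3 min = 3243 min.
Regular 44 h 0 min = 2640 min at £40.50/h; overtime 10 h 3 min = 603 min at £81.00/h.
Pay = (2640 × £40.50 + 603 × £81.00) ÷ 60 = £2596.05.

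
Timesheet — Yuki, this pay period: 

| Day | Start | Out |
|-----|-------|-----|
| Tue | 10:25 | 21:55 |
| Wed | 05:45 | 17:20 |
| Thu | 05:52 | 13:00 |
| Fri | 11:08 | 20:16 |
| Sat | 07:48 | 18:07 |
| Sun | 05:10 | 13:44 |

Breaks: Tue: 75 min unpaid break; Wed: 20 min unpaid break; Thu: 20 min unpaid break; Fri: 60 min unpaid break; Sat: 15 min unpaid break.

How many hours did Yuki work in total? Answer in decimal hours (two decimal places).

55.07 hours

Tue: 10:25–21:55 = 11 h 30 min; less 75 min break → 10 h 15 min
Wed: 05:45–17:20 = 11 h 35 min; less 20 min break → 11 h 15 min
Thu: 05:52–13:00 = 7 h 8 min; less 20 min break → 6 h 48 min
Fri: 11:08–20:16 = 9 h 8 min; less 60 min break → 8 h 8 min
Sat: 07:48–18:07 = 10 h 19 min; less 15 min break → 10 h 4 min
Sun: 05:10–13:44 = 8 h 34 min
Total: 10 h 15 min + 11 h 15 min + 6 h 48 min + 8 h 8 min + 10 h 4 min + 8 h 34 min = 55 h 4 min.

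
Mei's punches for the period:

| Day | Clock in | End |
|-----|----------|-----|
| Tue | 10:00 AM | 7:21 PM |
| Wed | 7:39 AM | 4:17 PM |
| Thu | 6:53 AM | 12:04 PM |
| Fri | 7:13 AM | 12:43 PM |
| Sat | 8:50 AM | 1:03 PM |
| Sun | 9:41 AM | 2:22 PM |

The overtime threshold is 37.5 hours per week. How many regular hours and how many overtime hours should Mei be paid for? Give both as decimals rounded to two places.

Regular 37.50 hours, overtime 0.07 hours

Tue: 10:00 AM–7:21 PM = 9 h 21 min
Wed: 7:39 AM–4:17 PM = 8 h 38 min
Thu: 6:53 AM–12:04 PM = 5 h 11 min
Fri: 7:13 AM–12:43 PM = 5 h 30 min
Sat: 8:50 AM–1:03 PM = 4 h 13 min
Sun: 9:41 AM–2:22 PM = 4 h 41 min
Total worked: 37 h 34 min = 37.57 h.
Threshold 37.5 h → overtime 0 h 4 min, regular 37 h 30 min.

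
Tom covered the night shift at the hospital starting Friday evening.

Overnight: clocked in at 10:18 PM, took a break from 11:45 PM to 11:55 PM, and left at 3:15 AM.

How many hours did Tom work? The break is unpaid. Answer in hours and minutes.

Overnight: 10:18 PM → midnight = 1 h 42 min; midnight → 3:15 AM = 3 h 15 min; span 4 h 57 min; less 10 min break → 4 h 47 min

4 h 47 min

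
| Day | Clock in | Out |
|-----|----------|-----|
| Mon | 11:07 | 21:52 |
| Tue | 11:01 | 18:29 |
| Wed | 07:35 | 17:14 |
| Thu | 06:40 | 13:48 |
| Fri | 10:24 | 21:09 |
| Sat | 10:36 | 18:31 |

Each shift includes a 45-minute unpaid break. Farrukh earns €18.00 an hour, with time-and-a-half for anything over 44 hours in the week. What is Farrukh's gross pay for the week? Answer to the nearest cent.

Mon: 11:07–21:52 = 10 h 45 min; less 45 min break → 10 h 0 min
Tue: 11:01–18:29 = 7 h 28 min; less 45 min break → 6 h 43 min
Wed: 07:35–17:14 = 9 h 39 min; less 45 min break → 8 h 54 min
Thu: 06:40–13:48 = 7 h 8 min; less 45 min break → 6 h 23 min
Fri: 10:24–21:09 = 10 h 45 min; less 45 min break → 10 h 0 min
Sat: 10:36–18:31 = 7 h 55 min; less 45 min break → 7 h 10 min
Total worked: 49 h 10 min = 2950 min.
Regular 44 h 0 min = 2640 min at €18.00/h; overtime 5 h 10 min = 310 min at €27.00/h.
Pay = (2640 × €18.00 + 310 × €27.00) ÷ 60 = €931.50.

€931.50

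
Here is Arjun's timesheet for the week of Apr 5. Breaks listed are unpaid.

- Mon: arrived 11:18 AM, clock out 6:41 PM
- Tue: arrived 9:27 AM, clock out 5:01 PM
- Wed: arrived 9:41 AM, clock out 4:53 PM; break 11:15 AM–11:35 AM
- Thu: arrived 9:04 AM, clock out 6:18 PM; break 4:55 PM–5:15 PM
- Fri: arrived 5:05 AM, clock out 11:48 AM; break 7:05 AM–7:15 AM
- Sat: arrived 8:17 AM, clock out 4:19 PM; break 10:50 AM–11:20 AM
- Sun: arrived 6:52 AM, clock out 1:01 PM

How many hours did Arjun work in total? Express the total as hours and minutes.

50 h 57 min

Mon: 11:18 AM–6:41 PM = 7 h 23 min
Tue: 9:27 AM–5:01 PM = 7 h 34 min
Wed: 9:41 AM–4:53 PM = 7 h 12 min; less 20 min break → 6 h 52 min
Thu: 9:04 AM–6:18 PM = 9 h 14 min; less 20 min break → 8 h 54 min
Fri: 5:05 AM–11:48 AM = 6 h 43 min; less 10 min break → 6 h 33 min
Sat: 8:17 AM–4:19 PM = 8 h 2 min; less 30 min break → 7 h 32 min
Sun: 6:52 AM–1:01 PM = 6 h 9 min
Total: 7 h 23 min + 7 h 34 min + 6 h 52 min + 8 h 54 min + 6 h 33 min + 7 h 32 min + 6 h 9 min = 50 h 57 min.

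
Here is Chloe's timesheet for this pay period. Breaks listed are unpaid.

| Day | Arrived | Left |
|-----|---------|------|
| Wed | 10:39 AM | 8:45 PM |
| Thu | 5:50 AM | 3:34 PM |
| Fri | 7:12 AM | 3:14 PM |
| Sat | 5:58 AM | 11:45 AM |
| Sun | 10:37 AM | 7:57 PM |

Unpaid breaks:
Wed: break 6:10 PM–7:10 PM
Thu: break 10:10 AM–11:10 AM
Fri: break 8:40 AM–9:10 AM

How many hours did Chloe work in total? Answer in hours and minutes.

Wed: 10:39 AM–8:45 PM = 10 h 6 min; less 60 min break → 9 h 6 min
Thu: 5:50 AM–3:34 PM = 9 h 44 min; less 60 min break → 8 h 44 min
Fri: 7:12 AM–3:14 PM = 8 h 2 min; less 30 min break → 7 h 32 min
Sat: 5:58 AM–11:45 AM = 5 h 47 min
Sun: 10:37 AM–7:57 PM = 9 h 20 min
Total: 9 h 6 min + 8 h 44 min + 7 h 32 min + 5 h 47 min + 9 h 20 min = 40 h 29 min.

40 h 29 min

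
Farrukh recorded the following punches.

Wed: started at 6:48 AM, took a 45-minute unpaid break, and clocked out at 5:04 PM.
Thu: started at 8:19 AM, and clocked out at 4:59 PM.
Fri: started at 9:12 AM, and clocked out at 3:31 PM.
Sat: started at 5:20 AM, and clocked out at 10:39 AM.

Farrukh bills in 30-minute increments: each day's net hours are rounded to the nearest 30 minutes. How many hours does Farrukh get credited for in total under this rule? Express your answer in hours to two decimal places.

30.00 hours

Wed: 6:48 AM–5:04 PM = 10 h 16 min − 45 min = 9 h 31 min → rounds to 9 h 30 min
Thu: 8:19 AM–4:59 PM = 8 h 40 min → rounds to 8 h 30 min
Fri: 9:12 AM–3:31 PM = 6 h 19 min → rounds to 6 h 30 min
Sat: 5:20 AM–10:39 AM = 5 h 19 min → rounds to 5 h 30 min
Total credited: 30 h 0 min.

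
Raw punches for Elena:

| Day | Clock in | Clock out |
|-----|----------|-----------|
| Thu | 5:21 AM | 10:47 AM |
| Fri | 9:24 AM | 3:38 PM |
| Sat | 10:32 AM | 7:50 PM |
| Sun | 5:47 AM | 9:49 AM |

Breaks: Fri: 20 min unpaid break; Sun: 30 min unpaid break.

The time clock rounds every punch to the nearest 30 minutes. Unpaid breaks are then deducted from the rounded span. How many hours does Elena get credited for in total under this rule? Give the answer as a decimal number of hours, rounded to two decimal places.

Thu: in 5:21 AM→5:30 AM, out 10:47 AM→11:00 AM; 5 h 30 min
Fri: in 9:24 AM→9:30 AM, out 3:38 PM→3:30 PM; 6 h 0 min − 20 min = 5 h 40 min
Sat: in 10:32 AM→10:30 AM, out 7:50 PM→8:00 PM; 9 h 30 min
Sun: in 5:47 AM→6:00 AM, out 9:49 AM→10:00 AM; 4 h 0 min − 30 min = 3 h 30 min
Total credited: 24 h 10 min.

24.17 hours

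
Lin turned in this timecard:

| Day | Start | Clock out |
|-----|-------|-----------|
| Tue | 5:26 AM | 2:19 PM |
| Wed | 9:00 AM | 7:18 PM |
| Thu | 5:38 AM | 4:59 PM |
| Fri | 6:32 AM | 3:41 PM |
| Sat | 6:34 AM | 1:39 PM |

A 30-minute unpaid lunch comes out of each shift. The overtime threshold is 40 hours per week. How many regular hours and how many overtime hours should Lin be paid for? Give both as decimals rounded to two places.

Regular 40.00 hours, overtime 4.27 hours

Tue: 5:26 AM–2:19 PM = 8 h 53 min; less 30 min break → 8 h 23 min
Wed: 9:00 AM–7:18 PM = 10 h 18 min; less 30 min break → 9 h 48 min
Thu: 5:38 AM–4:59 PM = 11 h 21 min; less 30 min break → 10 h 51 min
Fri: 6:32 AM–3:41 PM = 9 h 9 min; less 30 min break → 8 h 39 min
Sat: 6:34 AM–1:39 PM = 7 h 5 min; less 30 min break → 6 h 35 min
Total worked: 44 h 16 min = 44.27 h.
Threshold 40 h → overtime 4 h 16 min, regular 40 h 0 min.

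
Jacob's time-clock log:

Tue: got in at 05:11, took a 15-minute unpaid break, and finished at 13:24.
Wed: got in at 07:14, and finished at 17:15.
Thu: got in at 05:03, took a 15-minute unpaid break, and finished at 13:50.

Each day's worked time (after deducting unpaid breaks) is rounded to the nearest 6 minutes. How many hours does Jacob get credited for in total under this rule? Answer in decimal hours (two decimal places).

Tue: 05:11–13:24 = 8 h 13 min − 15 min = 7 h 58 min → rounds to 8 h 0 min
Wed: 07:14–17:15 = 10 h 1 min → rounds to 10 h 0 min
Thu: 05:03–13:50 = 8 h 47 min − 15 min = 8 h 32 min → rounds to 8 h 30 min
Total credited: 26 h 30 min.

26.50 hours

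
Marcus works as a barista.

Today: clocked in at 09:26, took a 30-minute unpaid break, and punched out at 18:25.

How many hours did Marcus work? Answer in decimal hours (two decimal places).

8.48 hours

Today: 09:26–18:25 = 8 h 59 min; less 30 min break → 8 h 29 min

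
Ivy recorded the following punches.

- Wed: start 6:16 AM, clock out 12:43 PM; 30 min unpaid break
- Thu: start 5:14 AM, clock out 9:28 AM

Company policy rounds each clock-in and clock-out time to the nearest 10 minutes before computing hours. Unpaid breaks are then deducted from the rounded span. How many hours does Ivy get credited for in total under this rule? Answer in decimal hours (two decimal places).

Wed: in 6:16 AM→6:20 AM, out 12:43 PM→12:40 PM; 6 h 20 min − 30 min = 5 h 50 min
Thu: in 5:14 AM→5:10 AM, out 9:28 AM→9:30 AM; 4 h 20 min
Total credited: 10 h 10 min.

10.17 hours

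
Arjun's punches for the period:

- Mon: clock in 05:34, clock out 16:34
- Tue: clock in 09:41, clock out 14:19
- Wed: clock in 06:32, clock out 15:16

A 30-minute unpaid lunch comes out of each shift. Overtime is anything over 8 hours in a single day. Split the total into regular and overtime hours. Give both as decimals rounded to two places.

Regular 20.13 hours, overtime 2.73 hours

Mon: 05:34–16:34 = 11 h 0 min; less 30 min break → 10 h 30 min
Tue: 09:41–14:19 = 4 h 38 min; less 30 min break → 4 h 8 min
Wed: 06:32–15:16 = 8 h 44 min; less 30 min break → 8 h 14 min
Mon reg 8 h 0 min / OT 2 h 30 min; Tue reg 4 h 8 min / OT 0 h 0 min; Wed reg 8 h 0 min / OT 0 h 14 min.
Totals: regular 20 h 8 min, overtime 2 h 44 min.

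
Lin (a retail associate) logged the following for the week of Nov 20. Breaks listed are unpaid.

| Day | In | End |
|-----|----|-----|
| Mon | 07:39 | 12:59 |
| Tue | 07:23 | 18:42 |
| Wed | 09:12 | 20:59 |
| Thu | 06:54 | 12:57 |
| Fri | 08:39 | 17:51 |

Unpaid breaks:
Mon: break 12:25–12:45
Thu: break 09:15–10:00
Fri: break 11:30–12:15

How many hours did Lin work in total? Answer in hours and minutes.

Mon: 07:39–12:59 = 5 h 20 min; less 20 min break → 5 h 0 min
Tue: 07:23–18:42 = 11 h 19 min
Wed: 09:12–20:59 = 11 h 47 min
Thu: 06:54–12:57 = 6 h 3 min; less 45 min break → 5 h 18 min
Fri: 08:39–17:51 = 9 h 12 min; less 45 min break → 8 h 27 min
Total: 5 h 0 min + 11 h 19 min + 11 h 47 min + 5 h 18 min + 8 h 27 min = 41 h 51 min.

41 h 51 min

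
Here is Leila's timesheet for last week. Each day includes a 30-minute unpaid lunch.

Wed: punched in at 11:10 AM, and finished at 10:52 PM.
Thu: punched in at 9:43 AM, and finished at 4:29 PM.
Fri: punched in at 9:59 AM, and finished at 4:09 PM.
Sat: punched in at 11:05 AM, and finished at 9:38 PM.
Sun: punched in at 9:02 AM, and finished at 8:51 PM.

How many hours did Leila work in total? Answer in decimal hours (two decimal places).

Wed: 11:10 AM–10:52 PM = 11 h 42 min; less 30 min break → 11 h 12 min
Thu: 9:43 AM–4:29 PM = 6 h 46 min; less 30 min break → 6 h 16 min
Fri: 9:59 AM–4:09 PM = 6 h 10 min; less 30 min break → 5 h 40 min
Sat: 11:05 AM–9:38 PM = 10 h 33 min; less 30 min break → 10 h 3 min
Sun: 9:02 AM–8:51 PM = 11 h 49 min; less 30 min break → 11 h 19 min
Total: 11 h 12 min + 6 h 16 min + 5 h 40 min + 10 h 3 min + 11 h 19 min = 44 h 30 min.

44.50 hours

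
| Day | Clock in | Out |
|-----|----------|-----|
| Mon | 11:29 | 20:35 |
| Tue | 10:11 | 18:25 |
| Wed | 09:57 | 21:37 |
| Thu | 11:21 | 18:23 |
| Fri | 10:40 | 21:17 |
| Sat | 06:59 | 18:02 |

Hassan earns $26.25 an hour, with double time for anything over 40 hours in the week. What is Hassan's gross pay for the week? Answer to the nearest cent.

$1979.25

Mon: 11:29–20:35 = 9 h 6 min
Tue: 10:11–18:25 = 8 h 14 min
Wed: 09:57–21:37 = 11 h 40 min
Thu: 11:21–18:23 = 7 h 2 min
Fri: 10:40–21:17 = 10 h 37 min
Sat: 06:59–18:02 = 11 h 3 min
Total worked: 57 h 42 min = 3462 min.
Regular 40 h 0 min = 2400 min at $26.25/h; overtime 17 h 42 min = 1062 min at $52.50/h.
Pay = (2400 × $26.25 + 1062 × $52.50) ÷ 60 = $1979.25.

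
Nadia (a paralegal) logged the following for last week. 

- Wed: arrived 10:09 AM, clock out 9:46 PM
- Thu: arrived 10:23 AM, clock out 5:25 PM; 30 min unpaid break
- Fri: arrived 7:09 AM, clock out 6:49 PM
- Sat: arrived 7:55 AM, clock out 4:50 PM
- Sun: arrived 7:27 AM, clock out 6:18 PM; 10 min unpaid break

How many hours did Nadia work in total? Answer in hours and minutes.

49 h 25 min

Wed: 10:09 AM–9:46 PM = 11 h 37 min
Thu: 10:23 AM–5:25 PM = 7 h 2 min; less 30 min break → 6 h 32 min
Fri: 7:09 AM–6:49 PM = 11 h 40 min
Sat: 7:55 AM–4:50 PM = 8 h 55 min
Sun: 7:27 AM–6:18 PM = 10 h 51 min; less 10 min break → 10 h 41 min
Total: 11 h 37 min + 6 h 32 min + 11 h 40 min + 8 h 55 min + 10 h 41 min = 49 h 25 min.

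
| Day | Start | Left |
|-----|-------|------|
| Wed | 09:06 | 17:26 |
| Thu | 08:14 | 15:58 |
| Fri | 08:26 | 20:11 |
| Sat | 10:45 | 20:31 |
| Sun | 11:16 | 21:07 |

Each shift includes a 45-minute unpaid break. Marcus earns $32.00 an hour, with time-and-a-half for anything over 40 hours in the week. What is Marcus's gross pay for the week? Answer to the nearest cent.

Wed: 09:06–17:26 = 8 h 20 min; less 45 min break → 7 h 35 min
Thu: 08:14–15:58 = 7 h 44 min; less 45 min break → 6 h 59 min
Fri: 08:26–20:11 = 11 h 45 min; less 45 min break → 11 h 0 min
Sat: 10:45–20:31 = 9 h 46 min; less 45 min break → 9 h 1 min
Sun: 11:16–21:07 = 9 h 51 min; less 45 min break → 9 h 6 min
Total worked: 43 h 41 min = 2621 min.
Regular 40 h 0 min = 2400 min at $32.00/h; overtime 3 h 41 min = 221 min at $48.00/h.
Pay = (2400 × $32.00 + 221 × $48.00) ÷ 60 = $1456.80.

$1456.80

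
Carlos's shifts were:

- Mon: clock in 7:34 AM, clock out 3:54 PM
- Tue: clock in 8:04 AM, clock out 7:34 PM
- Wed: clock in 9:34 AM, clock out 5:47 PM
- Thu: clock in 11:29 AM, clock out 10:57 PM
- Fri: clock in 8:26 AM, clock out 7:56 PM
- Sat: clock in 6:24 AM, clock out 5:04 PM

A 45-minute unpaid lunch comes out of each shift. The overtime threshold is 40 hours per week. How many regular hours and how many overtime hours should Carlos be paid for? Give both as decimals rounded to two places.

Mon: 7:34 AM–3:54 PM = 8 h 20 min; less 45 min break → 7 h 35 min
Tue: 8:04 AM–7:34 PM = 11 h 30 min; less 45 min break → 10 h 45 min
Wed: 9:34 AM–5:47 PM = 8 h 13 min; less 45 min break → 7 h 28 min
Thu: 11:29 AM–10:57 PM = 11 h 28 min; less 45 min break → 10 h 43 min
Fri: 8:26 AM–7:56 PM = 11 h 30 min; less 45 min break → 10 h 45 min
Sat: 6:24 AM–5:04 PM = 10 h 40 min; less 45 min break → 9 h 55 min
Total worked: 57 h 11 min = 57.18 h.
Threshold 40 h → overtime 17 h 11 min, regular 40 h 0 min.

Regular 40.00 hours, overtime 17.18 hours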